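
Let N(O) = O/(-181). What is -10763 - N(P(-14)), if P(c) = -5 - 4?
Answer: -1948112/181 ≈ -10763.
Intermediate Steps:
P(c) = -9
N(O) = -O/181 (N(O) = O*(-1/181) = -O/181)
-10763 - N(P(-14)) = -10763 - (-1)*(-9)/181 = -10763 - 1*9/181 = -10763 - 9/181 = -1948112/181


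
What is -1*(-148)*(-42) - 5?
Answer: -6221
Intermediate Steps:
-1*(-148)*(-42) - 5 = 148*(-42) - 5 = -6216 - 5 = -6221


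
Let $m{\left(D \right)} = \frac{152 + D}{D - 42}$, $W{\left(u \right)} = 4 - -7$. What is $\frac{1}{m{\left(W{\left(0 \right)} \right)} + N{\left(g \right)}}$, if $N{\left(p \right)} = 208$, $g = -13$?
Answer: $\frac{31}{6285} \approx 0.0049324$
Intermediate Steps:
$W{\left(u \right)} = 11$ ($W{\left(u \right)} = 4 + 7 = 11$)
$m{\left(D \right)} = \frac{152 + D}{-42 + D}$
$\frac{1}{m{\left(W{\left(0 \right)} \right)} + N{\left(g \right)}} = \frac{1}{\frac{152 + 11}{-42 + 11} + 208} = \frac{1}{\frac{1}{-31} \cdot 163 + 208} = \frac{1}{\left(- \frac{1}{31}\right) 163 + 208} = \frac{1}{- \frac{163}{31} + 208} = \frac{1}{\frac{6285}{31}} = \frac{31}{6285}$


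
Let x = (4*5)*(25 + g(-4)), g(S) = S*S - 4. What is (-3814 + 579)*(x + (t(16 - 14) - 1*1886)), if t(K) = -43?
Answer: 3846415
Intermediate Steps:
g(S) = -4 + S**2 (g(S) = S**2 - 4 = -4 + S**2)
x = 740 (x = (4*5)*(25 + (-4 + (-4)**2)) = 20*(25 + (-4 + 16)) = 20*(25 + 12) = 20*37 = 740)
(-3814 + 579)*(x + (t(16 - 14) - 1*1886)) = (-3814 + 579)*(740 + (-43 - 1*1886)) = -3235*(740 + (-43 - 1886)) = -3235*(740 - 1929) = -3235*(-1189) = 3846415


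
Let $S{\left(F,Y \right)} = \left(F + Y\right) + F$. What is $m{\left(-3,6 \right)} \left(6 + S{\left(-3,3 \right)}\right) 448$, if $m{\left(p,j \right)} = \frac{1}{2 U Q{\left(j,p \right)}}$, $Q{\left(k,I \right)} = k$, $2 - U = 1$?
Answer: $112$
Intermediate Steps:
$U = 1$ ($U = 2 - 1 = 1$)
$S{\left(F,Y \right)} = Y + 2 F$
$m{\left(p,j \right)} = \frac{1}{2 j}$ ($m{\left(p,j \right)} = \frac{1}{2 \cdot 1 j} = \frac{1}{2 j}$)
$m{\left(-3,6 \right)} \left(6 + S{\left(-3,3 \right)}\right) 448 = \frac{1}{2 \cdot 6} \left(6 + \left(3 + 2 \left(-3\right)\right)\right) 448 = \frac{1}{2} \cdot \frac{1}{6} \left(6 + \left(3 - 6\right)\right) 448 = \frac{6 - 3}{12} \cdot 448 = \frac{1}{12} \cdot 3 \cdot 448 = \frac{1}{4} \cdot 448 = 112$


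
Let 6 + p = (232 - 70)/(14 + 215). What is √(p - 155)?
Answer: I*√8405903/229 ≈ 12.661*I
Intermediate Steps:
p = -1212/229 (p = -6 + (232 - 70)/(14 + 215) = -6 + 162/229 = -1212/229 ≈ -5.2926)
√(p - 155) = √(-1212/229 - 155) = √(-36707/229) = I*√8405903/229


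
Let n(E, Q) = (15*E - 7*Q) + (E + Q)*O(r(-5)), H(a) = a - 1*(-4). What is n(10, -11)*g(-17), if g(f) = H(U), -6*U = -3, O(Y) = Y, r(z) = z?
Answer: 1044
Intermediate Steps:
U = ½ (U = -⅙*(-3) = ½ ≈ 0.50000)
H(a) = 4 + a (H(a) = a + 4 = 4 + a)
n(E, Q) = -12*Q + 10*E (n(E, Q) = (15*E - 7*Q) + (E + Q)*(-5) = (-7*Q + 15*E) + (-5*E - 5*Q) = -12*Q + 10*E)
g(f) = 9/2 (g(f) = 4 + ½ = 9/2)
n(10, -11)*g(-17) = (-12*(-11) + 10*10)*(9/2) = (132 + 100)*(9/2) = 232*(9/2) = 1044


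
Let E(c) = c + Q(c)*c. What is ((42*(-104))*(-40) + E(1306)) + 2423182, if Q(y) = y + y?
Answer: 6010480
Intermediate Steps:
Q(y) = 2*y
E(c) = c + 2*c² (E(c) = c + (2*c)*c = c + 2*c²)
((42*(-104))*(-40) + E(1306)) + 2423182 = ((42*(-104))*(-40) + 1306*(1 + 2*1306)) + 2423182 = (-4368*(-40) + 1306*(1 + 2612)) + 2423182 = (174720 + 1306*2613) + 2423182 = (174720 + 3412578) + 2423182 = 3587298 + 2423182 = 6010480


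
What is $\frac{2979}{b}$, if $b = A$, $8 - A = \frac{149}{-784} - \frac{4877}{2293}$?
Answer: $\frac{595042672}{2060769} \approx 288.75$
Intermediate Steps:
$A = \frac{18546921}{1797712}$ ($A = 8 - \left(\frac{149}{-784} - \frac{4877}{2293}\right) = 8 - \left(149 \left(- \frac{1}{784}\right) - \frac{4877}{2293}\right) = 8 - \left(- \frac{149}{784} - \frac{4877}{2293}\right) = 8 - - \frac{4165225}{1797712} = 8 + \frac{4165225}{1797712} = \frac{18546921}{1797712} \approx 10.317$)
$b = \frac{18546921}{1797712} \approx 10.317$
$\frac{2979}{b} = \frac{2979}{\frac{18546921}{1797712}} = 2979 \cdot \frac{1797712}{18546921} = \frac{595042672}{2060769}$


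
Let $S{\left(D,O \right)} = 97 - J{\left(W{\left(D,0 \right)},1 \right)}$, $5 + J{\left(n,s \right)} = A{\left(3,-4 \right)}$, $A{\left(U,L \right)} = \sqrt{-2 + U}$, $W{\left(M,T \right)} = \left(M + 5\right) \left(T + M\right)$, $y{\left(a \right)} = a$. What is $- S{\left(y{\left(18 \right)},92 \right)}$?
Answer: $-101$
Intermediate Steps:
$W{\left(M,T \right)} = \left(5 + M\right) \left(M + T\right)$
$J{\left(n,s \right)} = -4$ ($J{\left(n,s \right)} = -5 + \sqrt{-2 + 3} = -5 + \sqrt{1} = -5 + 1 = -4$)
$S{\left(D,O \right)} = 101$ ($S{\left(D,O \right)} = 97 - -4 = 97 + 4 = 101$)
$- S{\left(y{\left(18 \right)},92 \right)} = \left(-1\right) 101 = -101$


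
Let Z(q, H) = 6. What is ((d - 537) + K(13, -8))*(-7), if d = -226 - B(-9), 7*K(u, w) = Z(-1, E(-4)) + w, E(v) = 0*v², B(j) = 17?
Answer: 5462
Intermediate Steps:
E(v) = 0
K(u, w) = 6/7 + w/7 (K(u, w) = (6 + w)/7 = 6/7 + w/7)
d = -243 (d = -226 - 1*17 = -226 - 17 = -243)
((d - 537) + K(13, -8))*(-7) = ((-243 - 537) + (6/7 + (⅐)*(-8)))*(-7) = (-780 + (6/7 - 8/7))*(-7) = (-780 - 2/7)*(-7) = -5462/7*(-7) = 5462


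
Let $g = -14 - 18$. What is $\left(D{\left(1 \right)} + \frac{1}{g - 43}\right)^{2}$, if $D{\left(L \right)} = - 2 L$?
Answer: $\frac{22801}{5625} \approx 4.0535$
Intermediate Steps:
$g = -32$
$\left(D{\left(1 \right)} + \frac{1}{g - 43}\right)^{2} = \left(\left(-2\right) 1 + \frac{1}{-32 - 43}\right)^{2} = \left(-2 + \frac{1}{-75}\right)^{2} = \left(-2 - \frac{1}{75}\right)^{2} = \left(- \frac{151}{75}\right)^{2} = \frac{22801}{5625}$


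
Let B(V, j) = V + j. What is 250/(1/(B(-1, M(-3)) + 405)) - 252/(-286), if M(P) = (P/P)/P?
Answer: 43293628/429 ≈ 1.0092e+5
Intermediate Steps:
M(P) = 1/P
250/(1/(B(-1, M(-3)) + 405)) - 252/(-286) = 250/(1/((-1 + 1/(-3)) + 405)) - 252/(-286) = 250/(1/((-1 - ⅓) + 405)) - 252*(-1/286) = 250/(1/(-4/3 + 405)) + 126/143 = 250/(1/(1211/3)) + 126/143 = 250/(3/1211) + 126/143 = 250*(1211/3) + 126/143 = 302750/3 + 126/143 = 43293628/429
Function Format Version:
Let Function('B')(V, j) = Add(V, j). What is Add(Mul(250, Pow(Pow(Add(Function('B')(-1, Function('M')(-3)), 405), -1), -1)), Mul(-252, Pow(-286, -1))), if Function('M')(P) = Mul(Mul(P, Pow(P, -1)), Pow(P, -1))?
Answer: Rational(43293628, 429) ≈ 1.0092e+5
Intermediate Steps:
Function('M')(P) = Pow(P, -1) (Function('M')(P) = Mul(1, Pow(P, -1)) = Pow(P, -1))
Add(Mul(250, Pow(Pow(Add(Function('B')(-1, Function('M')(-3)), 405), -1), -1)), Mul(-252, Pow(-286, -1))) = Add(Mul(250, Pow(Pow(Add(Add(-1, Pow(-3, -1)), 405), -1), -1)), Mul(-252, Pow(-286, -1))) = Add(Mul(250, Pow(Pow(Add(Add(-1, Rational(-1, 3)), 405), -1), -1)), Mul(-252, Rational(-1, 286))) = Add(Mul(250, Pow(Pow(Add(Rational(-4, 3), 405), -1), -1)), Rational(126, 143)) = Add(Mul(250, Pow(Pow(Rational(1211, 3), -1), -1)), Rational(126, 143)) = Add(Mul(250, Pow(Rational(3, 1211), -1)), Rational(126, 143)) = Add(Mul(250, Rational(1211, 3)), Rational(126, 143)) = Add(Rational(302750, 3), Rational(126, 143)) = Rational(43293628, 429)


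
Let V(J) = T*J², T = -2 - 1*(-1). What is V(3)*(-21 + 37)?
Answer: -144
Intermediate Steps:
T = -1 (T = -2 + 1 = -1)
V(J) = -J²
V(3)*(-21 + 37) = (-1*3²)*(-21 + 37) = -1*9*16 = -9*16 = -144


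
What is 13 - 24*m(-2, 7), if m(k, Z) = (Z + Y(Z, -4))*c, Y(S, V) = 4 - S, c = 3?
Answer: -275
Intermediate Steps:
m(k, Z) = 12 (m(k, Z) = (Z + (4 - Z))*3 = 4*3 = 12)
13 - 24*m(-2, 7) = 13 - 24*12 = 13 - 288 = -275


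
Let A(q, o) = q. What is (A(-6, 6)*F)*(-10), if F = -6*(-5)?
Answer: 1800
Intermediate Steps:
F = 30 (F = -2*(-15) = 30)
(A(-6, 6)*F)*(-10) = -6*30*(-10) = -180*(-10) = 1800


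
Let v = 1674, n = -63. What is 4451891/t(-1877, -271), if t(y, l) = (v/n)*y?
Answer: 31163237/349122 ≈ 89.262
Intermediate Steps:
t(y, l) = -186*y/7 (t(y, l) = (1674/(-63))*y = (1674*(-1/63))*y = -186*y/7)
4451891/t(-1877, -271) = 4451891/((-186/7*(-1877))) = 4451891/(349122/7) = 4451891*(7/349122) = 31163237/349122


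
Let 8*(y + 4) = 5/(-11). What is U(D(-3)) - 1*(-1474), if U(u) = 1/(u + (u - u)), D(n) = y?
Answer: 526130/357 ≈ 1473.8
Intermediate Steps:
y = -357/88 (y = -4 + (5/(-11))/8 = -4 + (5*(-1/11))/8 = -4 + (1/8)*(-5/11) = -4 - 5/88 = -357/88 ≈ -4.0568)
D(n) = -357/88
U(u) = 1/u (U(u) = 1/(u + 0) = 1/u)
U(D(-3)) - 1*(-1474) = 1/(-357/88) - 1*(-1474) = -88/357 + 1474 = 526130/357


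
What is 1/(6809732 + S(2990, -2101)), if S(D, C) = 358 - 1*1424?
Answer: 1/6808666 ≈ 1.4687e-7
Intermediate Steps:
S(D, C) = -1066 (S(D, C) = 358 - 1424 = -1066)
1/(6809732 + S(2990, -2101)) = 1/(6809732 - 1066) = 1/6808666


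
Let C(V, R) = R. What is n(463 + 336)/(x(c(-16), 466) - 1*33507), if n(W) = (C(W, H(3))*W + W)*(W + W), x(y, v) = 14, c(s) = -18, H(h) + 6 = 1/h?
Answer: 17875228/100479 ≈ 177.90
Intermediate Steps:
H(h) = -6 + 1/h
n(W) = -28*W²/3 (n(W) = ((-6 + 1/3)*W + W)*(W + W) = ((-6 + ⅓)*W + W)*(2*W) = (-17*W/3 + W)*(2*W) = (-14*W/3)*(2*W) = -28*W²/3)
n(463 + 336)/(x(c(-16), 466) - 1*33507) = (-28*(463 + 336)²/3)/(14 - 1*33507) = (-28/3*799²)/(14 - 33507) = -28/3*638401/(-33493) = -17875228/3*(-1/33493) = 17875228/100479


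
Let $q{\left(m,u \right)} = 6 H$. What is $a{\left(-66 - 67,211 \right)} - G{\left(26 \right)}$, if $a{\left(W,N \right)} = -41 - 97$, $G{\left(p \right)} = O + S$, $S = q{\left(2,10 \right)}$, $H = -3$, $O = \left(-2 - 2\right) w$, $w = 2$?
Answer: $-112$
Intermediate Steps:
$O = -8$ ($O = \left(-2 - 2\right) 2 = \left(-4\right) 2 = -8$)
$q{\left(m,u \right)} = -18$ ($q{\left(m,u \right)} = 6 \left(-3\right) = -18$)
$S = -18$
$G{\left(p \right)} = -26$ ($G{\left(p \right)} = -8 - 18 = -26$)
$a{\left(W,N \right)} = -138$
$a{\left(-66 - 67,211 \right)} - G{\left(26 \right)} = -138 - -26 = -138 + 26 = -112$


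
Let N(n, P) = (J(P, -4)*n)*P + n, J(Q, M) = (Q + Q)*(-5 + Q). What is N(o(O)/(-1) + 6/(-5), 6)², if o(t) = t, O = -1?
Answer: 5329/25 ≈ 213.16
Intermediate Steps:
J(Q, M) = 2*Q*(-5 + Q) (J(Q, M) = (2*Q)*(-5 + Q) = 2*Q*(-5 + Q))
N(n, P) = n + 2*n*P²*(-5 + P) (N(n, P) = ((2*P*(-5 + P))*n)*P + n = (2*P*n*(-5 + P))*P + n = 2*n*P²*(-5 + P) + n = n + 2*n*P²*(-5 + P))
N(o(O)/(-1) + 6/(-5), 6)² = ((-1/(-1) + 6/(-5))*(1 + 2*6²*(-5 + 6)))² = ((-1*(-1) + 6*(-⅕))*(1 + 2*36*1))² = ((1 - 6/5)*(1 + 72))² = (-⅕*73)² = (-73/5)² = 5329/25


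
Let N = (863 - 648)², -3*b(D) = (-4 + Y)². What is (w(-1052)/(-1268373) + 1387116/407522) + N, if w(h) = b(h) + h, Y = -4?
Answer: 35842493286373597/775334852559 ≈ 46228.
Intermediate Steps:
b(D) = -64/3 (b(D) = -(-4 - 4)²/3 = -⅓*(-8)² = -⅓*64 = -64/3)
N = 46225 (N = 215² = 46225)
w(h) = -64/3 + h
(w(-1052)/(-1268373) + 1387116/407522) + N = ((-64/3 - 1052)/(-1268373) + 1387116/407522) + 46225 = (-3220/3*(-1/1268373) + 1387116*(1/407522)) + 46225 = (3220/3805119 + 693558/203761) + 46225 = 2639726833822/775334852559 + 46225 = 35842493286373597/775334852559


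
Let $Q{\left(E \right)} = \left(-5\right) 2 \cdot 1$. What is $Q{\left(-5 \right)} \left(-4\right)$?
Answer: $40$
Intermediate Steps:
$Q{\left(E \right)} = -10$ ($Q{\left(E \right)} = \left(-10\right) 1 = -10$)
$Q{\left(-5 \right)} \left(-4\right) = \left(-10\right) \left(-4\right) = 40$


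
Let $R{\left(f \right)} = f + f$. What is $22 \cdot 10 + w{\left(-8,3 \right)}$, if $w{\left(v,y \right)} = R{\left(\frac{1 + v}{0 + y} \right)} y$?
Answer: $206$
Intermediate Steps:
$R{\left(f \right)} = 2 f$
$w{\left(v,y \right)} = 2 + 2 v$ ($w{\left(v,y \right)} = 2 \frac{1 + v}{0 + y} y = 2 \frac{1 + v}{y} y = \frac{2 \left(1 + v\right)}{y} y = 2 + 2 v$)
$22 \cdot 10 + w{\left(-8,3 \right)} = 22 \cdot 10 + \left(2 + 2 \left(-8\right)\right) = 220 + \left(2 - 16\right) = 220 - 14 = 206$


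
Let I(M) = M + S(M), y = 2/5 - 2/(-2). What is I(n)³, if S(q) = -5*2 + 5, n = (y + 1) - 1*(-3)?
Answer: 8/125 ≈ 0.064000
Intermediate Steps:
y = 7/5 (y = 2*(⅕) - 2*(-½) = ⅖ + 1 = 7/5 ≈ 1.4000)
n = 27/5 (n = (7/5 + 1) - 1*(-3) = 12/5 + 3 = 27/5 ≈ 5.4000)
S(q) = -5 (S(q) = -10 + 5 = -5)
I(M) = -5 + M (I(M) = M - 5 = -5 + M)
I(n)³ = (-5 + 27/5)³ = (⅖)³ = 8/125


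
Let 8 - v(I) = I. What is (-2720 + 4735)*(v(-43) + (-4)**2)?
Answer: 135005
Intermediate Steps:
v(I) = 8 - I
(-2720 + 4735)*(v(-43) + (-4)**2) = (-2720 + 4735)*((8 - 1*(-43)) + (-4)**2) = 2015*((8 + 43) + 16) = 2015*(51 + 16) = 2015*67 = 135005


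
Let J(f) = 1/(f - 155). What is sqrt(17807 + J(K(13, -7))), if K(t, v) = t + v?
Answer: sqrt(395333058)/149 ≈ 133.44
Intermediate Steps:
J(f) = 1/(-155 + f)
sqrt(17807 + J(K(13, -7))) = sqrt(17807 + 1/(-155 + (13 - 7))) = sqrt(17807 + 1/(-155 + 6)) = sqrt(17807 + 1/(-149)) = sqrt(17807 - 1/149) = sqrt(2653242/149) = sqrt(395333058)/149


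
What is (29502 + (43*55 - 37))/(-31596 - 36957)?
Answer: -10610/22851 ≈ -0.46431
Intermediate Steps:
(29502 + (43*55 - 37))/(-31596 - 36957) = (29502 + (2365 - 37))/(-68553) = (29502 + 2328)*(-1/68553) = 31830*(-1/68553) = -10610/22851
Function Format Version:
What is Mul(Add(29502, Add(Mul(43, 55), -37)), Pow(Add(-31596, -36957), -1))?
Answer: Rational(-10610, 22851) ≈ -0.46431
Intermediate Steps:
Mul(Add(29502, Add(Mul(43, 55), -37)), Pow(Add(-31596, -36957), -1)) = Mul(Add(29502, Add(2365, -37)), Pow(-68553, -1)) = Mul(Add(29502, 2328), Rational(-1, 68553)) = Mul(31830, Rational(-1, 68553)) = Rational(-10610, 22851)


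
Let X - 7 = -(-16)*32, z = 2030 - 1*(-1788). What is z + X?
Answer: 4337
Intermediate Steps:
z = 3818 (z = 2030 + 1788 = 3818)
X = 519 (X = 7 - (-16)*32 = 7 - 1*(-512) = 7 + 512 = 519)
z + X = 3818 + 519 = 4337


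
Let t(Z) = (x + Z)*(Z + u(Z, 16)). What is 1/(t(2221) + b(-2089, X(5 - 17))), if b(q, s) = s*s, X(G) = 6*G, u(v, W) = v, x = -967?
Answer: 1/5575452 ≈ 1.7936e-7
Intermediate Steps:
b(q, s) = s**2
t(Z) = 2*Z*(-967 + Z) (t(Z) = (-967 + Z)*(Z + Z) = (-967 + Z)*(2*Z) = 2*Z*(-967 + Z))
1/(t(2221) + b(-2089, X(5 - 17))) = 1/(2*2221*(-967 + 2221) + (6*(5 - 17))**2) = 1/(2*2221*1254 + (6*(-12))**2) = 1/(5570268 + (-72)**2) = 1/(5570268 + 5184) = 1/5575452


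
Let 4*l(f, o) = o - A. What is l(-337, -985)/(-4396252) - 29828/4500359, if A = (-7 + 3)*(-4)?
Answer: -74288679895/11305549859696 ≈ -0.0065710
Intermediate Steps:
A = 16 (A = -4*(-4) = 16)
l(f, o) = -4 + o/4 (l(f, o) = (o - 1*16)/4 = (o - 16)/4 = (-16 + o)/4 = -4 + o/4)
l(-337, -985)/(-4396252) - 29828/4500359 = (-4 + (1/4)*(-985))/(-4396252) - 29828/4500359 = (-4 - 985/4)*(-1/4396252) - 29828*1/4500359 = -1001/4*(-1/4396252) - 29828/4500359 = 143/2512144 - 29828/4500359 = -74288679895/11305549859696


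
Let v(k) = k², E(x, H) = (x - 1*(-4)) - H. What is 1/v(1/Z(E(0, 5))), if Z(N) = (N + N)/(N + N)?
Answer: 1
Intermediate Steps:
E(x, H) = 4 + x - H (E(x, H) = (x + 4) - H = (4 + x) - H = 4 + x - H)
Z(N) = 1 (Z(N) = (2*N)/((2*N)) = (2*N)*(1/(2*N)) = 1)
1/v(1/Z(E(0, 5))) = 1/((1/1)²) = 1/(1²) = 1/1 = 1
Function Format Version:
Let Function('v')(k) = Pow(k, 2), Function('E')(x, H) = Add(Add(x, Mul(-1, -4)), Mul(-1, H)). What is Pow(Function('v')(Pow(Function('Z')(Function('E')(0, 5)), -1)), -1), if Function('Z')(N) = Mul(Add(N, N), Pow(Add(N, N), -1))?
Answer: 1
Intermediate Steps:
Function('E')(x, H) = Add(4, x, Mul(-1, H)) (Function('E')(x, H) = Add(Add(x, 4), Mul(-1, H)) = Add(Add(4, x), Mul(-1, H)) = Add(4, x, Mul(-1, H)))
Function('Z')(N) = 1 (Function('Z')(N) = Mul(Mul(2, N), Pow(Mul(2, N), -1)) = Mul(Mul(2, N), Mul(Rational(1, 2), Pow(N, -1))) = 1)
Pow(Function('v')(Pow(Function('Z')(Function('E')(0, 5)), -1)), -1) = Pow(Pow(Pow(1, -1), 2), -1) = Pow(Pow(1, 2), -1) = Pow(1, -1) = 1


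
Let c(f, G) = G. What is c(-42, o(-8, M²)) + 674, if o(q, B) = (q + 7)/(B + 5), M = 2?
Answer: 6065/9 ≈ 673.89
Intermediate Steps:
o(q, B) = (7 + q)/(5 + B)
c(-42, o(-8, M²)) + 674 = (7 - 8)/(5 + 2²) + 674 = -1/(5 + 4) + 674 = -1/9 + 674 = (⅑)*(-1) + 674 = -⅑ + 674 = 6065/9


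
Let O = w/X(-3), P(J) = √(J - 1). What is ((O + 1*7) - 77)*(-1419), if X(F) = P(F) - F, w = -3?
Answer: 1304061/13 - 8514*I/13 ≈ 1.0031e+5 - 654.92*I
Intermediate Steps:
P(J) = √(-1 + J)
X(F) = √(-1 + F) - F
O = -3*(3 - 2*I)/13 (O = -3/(√(-1 - 3) - 1*(-3)) = -3/(√(-4) + 3) = -3/(2*I + 3) = -3*(3 - 2*I)/13 ≈ -0.69231 + 0.46154*I)
((O + 1*7) - 77)*(-1419) = (((-9/13 + 6*I/13) + 1*7) - 77)*(-1419) = (((-9/13 + 6*I/13) + 7) - 77)*(-1419) = ((82/13 + 6*I/13) - 77)*(-1419) = (-919/13 + 6*I/13)*(-1419) = 1304061/13 - 8514*I/13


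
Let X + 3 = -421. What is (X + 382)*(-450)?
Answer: 18900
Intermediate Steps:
X = -424 (X = -3 - 421 = -424)
(X + 382)*(-450) = (-424 + 382)*(-450) = -42*(-450) = 18900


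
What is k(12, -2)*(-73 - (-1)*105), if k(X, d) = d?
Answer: -64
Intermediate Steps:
k(12, -2)*(-73 - (-1)*105) = -2*(-73 - (-1)*105) = -2*(-73 - 1*(-105)) = -2*(-73 + 105) = -2*32 = -64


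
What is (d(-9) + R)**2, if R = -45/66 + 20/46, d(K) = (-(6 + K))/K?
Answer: 776161/2304324 ≈ 0.33683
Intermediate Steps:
d(K) = (-6 - K)/K
R = -125/506 (R = -45*1/66 + 20*(1/46) = -15/22 + 10/23 = -125/506 ≈ -0.24704)
(d(-9) + R)**2 = ((-6 - 1*(-9))/(-9) - 125/506)**2 = (-(-6 + 9)/9 - 125/506)**2 = (-1/9*3 - 125/506)**2 = (-1/3 - 125/506)**2 = (-881/1518)**2 = 776161/2304324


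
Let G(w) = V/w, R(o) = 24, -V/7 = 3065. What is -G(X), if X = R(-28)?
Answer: 21455/24 ≈ 893.96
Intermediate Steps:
V = -21455 (V = -7*3065 = -21455)
X = 24
G(w) = -21455/w
-G(X) = -(-21455)/24 = -1*(-21455/24) = 21455/24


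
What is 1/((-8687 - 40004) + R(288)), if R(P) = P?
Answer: -1/48403 ≈ -2.0660e-5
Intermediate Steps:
1/((-8687 - 40004) + R(288)) = 1/((-8687 - 40004) + 288) = 1/(-48691 + 288) = 1/(-48403) = -1/48403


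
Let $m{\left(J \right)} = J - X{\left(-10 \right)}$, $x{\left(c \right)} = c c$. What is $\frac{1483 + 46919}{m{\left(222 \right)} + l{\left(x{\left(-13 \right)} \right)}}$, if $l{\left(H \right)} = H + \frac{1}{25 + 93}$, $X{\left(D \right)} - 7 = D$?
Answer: $\frac{5711436}{46493} \approx 122.85$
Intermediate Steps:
$x{\left(c \right)} = c^{2}$
$X{\left(D \right)} = 7 + D$
$m{\left(J \right)} = 3 + J$ ($m{\left(J \right)} = J - \left(7 - 10\right) = J - -3 = J + 3 = 3 + J$)
$l{\left(H \right)} = \frac{1}{118} + H$ ($l{\left(H \right)} = H + \frac{1}{118} = \frac{1}{118} + H$)
$\frac{1483 + 46919}{m{\left(222 \right)} + l{\left(x{\left(-13 \right)} \right)}} = \frac{1483 + 46919}{\left(3 + 222\right) + \left(\frac{1}{118} + \left(-13\right)^{2}\right)} = \frac{48402}{225 + \left(\frac{1}{118} + 169\right)} = \frac{48402}{225 + \frac{19943}{118}} = \frac{48402}{\frac{46493}{118}} = 48402 \cdot \frac{118}{46493} = \frac{5711436}{46493}$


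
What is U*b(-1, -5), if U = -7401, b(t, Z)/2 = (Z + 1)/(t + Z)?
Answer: -9868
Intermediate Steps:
b(t, Z) = 2*(1 + Z)/(Z + t) (b(t, Z) = 2*((Z + 1)/(t + Z)) = 2*((1 + Z)/(Z + t)) = 2*(1 + Z)/(Z + t))
U*b(-1, -5) = -14802*(1 - 5)/(-5 - 1) = -14802*(-4)/(-6) = -14802*(-1)*(-4)/6 = -7401*4/3 = -9868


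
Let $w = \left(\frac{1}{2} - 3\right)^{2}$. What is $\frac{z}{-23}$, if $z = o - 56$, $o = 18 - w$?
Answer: $\frac{177}{92} \approx 1.9239$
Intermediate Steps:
$w = \frac{25}{4}$ ($w = \left(\frac{1}{2} - 3\right)^{2} = \left(- \frac{5}{2}\right)^{2} = \frac{25}{4} \approx 6.25$)
$o = \frac{47}{4}$ ($o = 18 - \frac{25}{4} = \frac{47}{4} \approx 11.75$)
$z = - \frac{177}{4}$ ($z = \frac{47}{4} - 56 = - \frac{177}{4} \approx -44.25$)
$\frac{z}{-23} = \frac{1}{-23} \left(- \frac{177}{4}\right) = \left(- \frac{1}{23}\right) \left(- \frac{177}{4}\right) = \frac{177}{92}$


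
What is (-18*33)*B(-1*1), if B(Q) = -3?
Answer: 1782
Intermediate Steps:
(-18*33)*B(-1*1) = -18*33*(-3) = -594*(-3) = 1782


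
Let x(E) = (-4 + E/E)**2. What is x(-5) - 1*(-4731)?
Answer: 4740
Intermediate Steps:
x(E) = 9 (x(E) = (-4 + 1)**2 = (-3)**2 = 9)
x(-5) - 1*(-4731) = 9 - 1*(-4731) = 9 + 4731 = 4740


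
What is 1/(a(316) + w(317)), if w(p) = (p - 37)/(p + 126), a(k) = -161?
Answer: -443/71043 ≈ -0.0062357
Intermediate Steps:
w(p) = (-37 + p)/(126 + p)
1/(a(316) + w(317)) = 1/(-161 + (-37 + 317)/(126 + 317)) = 1/(-161 + 280/443) = 1/(-71043/443) = -443/71043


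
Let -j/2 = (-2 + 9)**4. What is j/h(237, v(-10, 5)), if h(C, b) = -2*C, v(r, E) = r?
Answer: 2401/237 ≈ 10.131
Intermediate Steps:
j = -4802 (j = -2*(-2 + 9)**4 = -2*7**4 = -2*2401 = -4802)
j/h(237, v(-10, 5)) = -4802/((-2*237)) = -4802/(-474) = -4802*(-1/474) = 2401/237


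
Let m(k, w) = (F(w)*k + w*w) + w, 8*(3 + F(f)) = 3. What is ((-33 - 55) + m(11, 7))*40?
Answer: -2435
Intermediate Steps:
F(f) = -21/8 (F(f) = -3 + (⅛)*3 = -3 + 3/8 = -21/8)
m(k, w) = w + w² - 21*k/8 (m(k, w) = (-21*k/8 + w*w) + w = (-21*k/8 + w²) + w = (w² - 21*k/8) + w = w + w² - 21*k/8)
((-33 - 55) + m(11, 7))*40 = ((-33 - 55) + (7 + 7² - 21/8*11))*40 = (-88 + (7 + 49 - 231/8))*40 = (-88 + 217/8)*40 = -487/8*40 = -2435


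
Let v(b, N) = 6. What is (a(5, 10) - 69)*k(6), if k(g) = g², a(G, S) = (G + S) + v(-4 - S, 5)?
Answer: -1728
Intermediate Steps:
a(G, S) = 6 + G + S (a(G, S) = (G + S) + 6 = 6 + G + S)
(a(5, 10) - 69)*k(6) = ((6 + 5 + 10) - 69)*6² = (21 - 69)*36 = -48*36 = -1728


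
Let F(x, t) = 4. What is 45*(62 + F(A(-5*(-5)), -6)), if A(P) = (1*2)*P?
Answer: 2970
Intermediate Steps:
A(P) = 2*P
45*(62 + F(A(-5*(-5)), -6)) = 45*(62 + 4) = 45*66 = 2970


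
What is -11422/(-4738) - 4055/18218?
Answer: 94436703/43158442 ≈ 2.1881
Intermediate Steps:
-11422/(-4738) - 4055/18218 = -11422*(-1/4738) - 4055*1/18218 = 5711/2369 - 4055/18218 = 94436703/43158442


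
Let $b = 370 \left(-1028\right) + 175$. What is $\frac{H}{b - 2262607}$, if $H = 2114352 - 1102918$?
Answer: $- \frac{505717}{1321396} \approx -0.38271$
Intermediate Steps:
$H = 1011434$
$b = -380185$ ($b = -380360 + 175 = -380185$)
$\frac{H}{b - 2262607} = \frac{1011434}{-380185 - 2262607} = \frac{1011434}{-2642792} = 1011434 \left(- \frac{1}{2642792}\right) = - \frac{505717}{1321396}$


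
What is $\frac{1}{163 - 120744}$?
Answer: $- \frac{1}{120581} \approx -8.2932 \cdot 10^{-6}$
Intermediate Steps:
$\frac{1}{163 - 120744} = \frac{1}{-120581} = - \frac{1}{120581}$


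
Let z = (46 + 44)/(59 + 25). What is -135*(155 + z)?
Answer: -294975/14 ≈ -21070.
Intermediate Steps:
z = 15/14 (z = 90/84 = 90*(1/84) = 15/14 ≈ 1.0714)
-135*(155 + z) = -135*(155 + 15/14) = -135*2185/14 = -294975/14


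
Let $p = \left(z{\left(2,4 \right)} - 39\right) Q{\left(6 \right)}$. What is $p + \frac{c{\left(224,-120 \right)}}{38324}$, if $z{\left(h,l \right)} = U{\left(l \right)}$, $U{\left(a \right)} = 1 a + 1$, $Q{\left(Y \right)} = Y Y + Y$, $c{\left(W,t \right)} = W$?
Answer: $- \frac{13681612}{9581} \approx -1428.0$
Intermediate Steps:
$Q{\left(Y \right)} = Y + Y^{2}$ ($Q{\left(Y \right)} = Y^{2} + Y = Y + Y^{2}$)
$U{\left(a \right)} = 1 + a$ ($U{\left(a \right)} = a + 1 = 1 + a$)
$z{\left(h,l \right)} = 1 + l$
$p = -1428$ ($p = \left(\left(1 + 4\right) - 39\right) 6 \left(1 + 6\right) = \left(5 - 39\right) 6 \cdot 7 = \left(-34\right) 42 = -1428$)
$p + \frac{c{\left(224,-120 \right)}}{38324} = -1428 + \frac{224}{38324} = -1428 + 224 \cdot \frac{1}{38324} = -1428 + \frac{56}{9581} = - \frac{13681612}{9581}$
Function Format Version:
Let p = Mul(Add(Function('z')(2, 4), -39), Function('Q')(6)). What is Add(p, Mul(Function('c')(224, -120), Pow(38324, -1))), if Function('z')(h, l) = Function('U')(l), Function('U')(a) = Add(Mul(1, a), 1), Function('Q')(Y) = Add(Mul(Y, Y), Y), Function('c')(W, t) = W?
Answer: Rational(-13681612, 9581) ≈ -1428.0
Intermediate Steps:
Function('Q')(Y) = Add(Y, Pow(Y, 2)) (Function('Q')(Y) = Add(Pow(Y, 2), Y) = Add(Y, Pow(Y, 2)))
Function('U')(a) = Add(1, a) (Function('U')(a) = Add(a, 1) = Add(1, a))
Function('z')(h, l) = Add(1, l)
p = -1428 (p = Mul(Add(Add(1, 4), -39), Mul(6, Add(1, 6))) = Mul(Add(5, -39), Mul(6, 7)) = Mul(-34, 42) = -1428)
Add(p, Mul(Function('c')(224, -120), Pow(38324, -1))) = Add(-1428, Mul(224, Pow(38324, -1))) = Add(-1428, Mul(224, Rational(1, 38324))) = Add(-1428, Rational(56, 9581)) = Rational(-13681612, 9581)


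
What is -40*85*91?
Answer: -309400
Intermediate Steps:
-40*85*91 = -3400*91 = -309400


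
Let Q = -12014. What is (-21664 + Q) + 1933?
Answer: -31745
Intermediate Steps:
(-21664 + Q) + 1933 = (-21664 - 12014) + 1933 = -33678 + 1933 = -31745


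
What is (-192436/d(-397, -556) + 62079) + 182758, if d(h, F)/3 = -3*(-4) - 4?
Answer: 1420913/6 ≈ 2.3682e+5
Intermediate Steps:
d(h, F) = 24 (d(h, F) = 3*(-3*(-4) - 4) = 3*(12 - 4) = 3*8 = 24)
(-192436/d(-397, -556) + 62079) + 182758 = (-192436/24 + 62079) + 182758 = (-192436*1/24 + 62079) + 182758 = (-48109/6 + 62079) + 182758 = 324365/6 + 182758 = 1420913/6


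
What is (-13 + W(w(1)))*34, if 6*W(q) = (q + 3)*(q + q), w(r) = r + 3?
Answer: -374/3 ≈ -124.67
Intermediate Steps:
w(r) = 3 + r
W(q) = q*(3 + q)/3 (W(q) = ((q + 3)*(q + q))/6 = ((3 + q)*(2*q))/6 = (2*q*(3 + q))/6 = q*(3 + q)/3)
(-13 + W(w(1)))*34 = (-13 + (3 + 1)*(3 + (3 + 1))/3)*34 = (-13 + (⅓)*4*(3 + 4))*34 = (-13 + (⅓)*4*7)*34 = (-13 + 28/3)*34 = -11/3*34 = -374/3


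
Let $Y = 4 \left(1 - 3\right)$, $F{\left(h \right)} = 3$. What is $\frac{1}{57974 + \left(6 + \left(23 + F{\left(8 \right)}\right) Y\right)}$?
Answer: $\frac{1}{57772} \approx 1.7309 \cdot 10^{-5}$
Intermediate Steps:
$Y = -8$ ($Y = 4 \left(-2\right) = -8$)
$\frac{1}{57974 + \left(6 + \left(23 + F{\left(8 \right)}\right) Y\right)} = \frac{1}{57974 + \left(6 + \left(23 + 3\right) \left(-8\right)\right)} = \frac{1}{57974 + \left(6 + 26 \left(-8\right)\right)} = \frac{1}{57974 + \left(6 - 208\right)} = \frac{1}{57974 - 202} = \frac{1}{57772}$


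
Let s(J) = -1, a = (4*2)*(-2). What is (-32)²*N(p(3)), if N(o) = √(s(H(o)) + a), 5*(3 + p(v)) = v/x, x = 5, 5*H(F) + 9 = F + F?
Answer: 1024*I*√17 ≈ 4222.1*I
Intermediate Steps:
H(F) = -9/5 + 2*F/5 (H(F) = -9/5 + (F + F)/5 = -9/5 + (2*F)/5 = -9/5 + 2*F/5)
a = -16 (a = 8*(-2) = -16)
p(v) = -3 + v/25 (p(v) = -3 + (v/5)/5 = -3 + v/25)
N(o) = I*√17 (N(o) = √(-1 - 16) = √(-17) = I*√17)
(-32)²*N(p(3)) = (-32)²*(I*√17) = 1024*(I*√17) = 1024*I*√17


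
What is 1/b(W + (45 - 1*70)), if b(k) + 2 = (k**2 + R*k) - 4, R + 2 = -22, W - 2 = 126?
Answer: 1/8131 ≈ 0.00012299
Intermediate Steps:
W = 128 (W = 2 + 126 = 128)
R = -24 (R = -2 - 22 = -24)
b(k) = -6 + k**2 - 24*k (b(k) = -2 + ((k**2 - 24*k) - 4) = -2 + (-4 + k**2 - 24*k) = -6 + k**2 - 24*k)
1/b(W + (45 - 1*70)) = 1/(-6 + (128 + (45 - 1*70))**2 - 24*(128 + (45 - 1*70))) = 1/(-6 + (128 + (45 - 70))**2 - 24*(128 + (45 - 70))) = 1/(-6 + (128 - 25)**2 - 24*(128 - 25)) = 1/(-6 + 103**2 - 24*103) = 1/(-6 + 10609 - 2472) = 1/8131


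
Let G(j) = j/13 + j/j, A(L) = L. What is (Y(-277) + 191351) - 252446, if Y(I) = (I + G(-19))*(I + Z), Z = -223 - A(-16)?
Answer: 951553/13 ≈ 73196.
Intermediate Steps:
G(j) = 1 + j/13 (G(j) = j*(1/13) + 1 = j/13 + 1 = 1 + j/13)
Z = -207 (Z = -223 - 1*(-16) = -223 + 16 = -207)
Y(I) = (-207 + I)*(-6/13 + I) (Y(I) = (I + (1 + (1/13)*(-19)))*(I - 207) = (I + (1 - 19/13))*(-207 + I) = (I - 6/13)*(-207 + I) = (-6/13 + I)*(-207 + I) = (-207 + I)*(-6/13 + I))
(Y(-277) + 191351) - 252446 = ((1242/13 + (-277)² - 2697/13*(-277)) + 191351) - 252446 = ((1242/13 + 76729 + 747069/13) + 191351) - 252446 = (1745788/13 + 191351) - 252446 = 4233351/13 - 252446 = 951553/13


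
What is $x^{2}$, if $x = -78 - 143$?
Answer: $48841$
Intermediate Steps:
$x = -221$
$x^{2} = \left(-221\right)^{2} = 48841$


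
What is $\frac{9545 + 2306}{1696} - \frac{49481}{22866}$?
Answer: $\frac{93532595}{19390368} \approx 4.8237$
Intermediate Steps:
$\frac{9545 + 2306}{1696} - \frac{49481}{22866} = 11851 \cdot \frac{1}{1696} - \frac{49481}{22866} = \frac{11851}{1696} - \frac{49481}{22866} = \frac{93532595}{19390368}$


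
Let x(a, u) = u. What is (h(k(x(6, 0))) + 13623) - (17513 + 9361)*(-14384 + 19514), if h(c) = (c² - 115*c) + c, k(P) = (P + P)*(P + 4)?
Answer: -137849997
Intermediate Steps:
k(P) = 2*P*(4 + P) (k(P) = (2*P)*(4 + P) = 2*P*(4 + P))
h(c) = c² - 114*c
(h(k(x(6, 0))) + 13623) - (17513 + 9361)*(-14384 + 19514) = ((2*0*(4 + 0))*(-114 + 2*0*(4 + 0)) + 13623) - (17513 + 9361)*(-14384 + 19514) = ((2*0*4)*(-114 + 2*0*4) + 13623) - 26874*5130 = (0*(-114 + 0) + 13623) - 1*137863620 = (0*(-114) + 13623) - 137863620 = (0 + 13623) - 137863620 = 13623 - 137863620 = -137849997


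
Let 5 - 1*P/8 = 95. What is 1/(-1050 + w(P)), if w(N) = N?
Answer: -1/1770 ≈ -0.00056497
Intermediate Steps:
P = -720 (P = 40 - 8*95 = 40 - 760 = -720)
1/(-1050 + w(P)) = 1/(-1050 - 720) = 1/(-1770) = -1/1770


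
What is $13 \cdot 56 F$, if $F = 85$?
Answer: $61880$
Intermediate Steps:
$13 \cdot 56 F = 13 \cdot 56 \cdot 85 = 728 \cdot 85 = 61880$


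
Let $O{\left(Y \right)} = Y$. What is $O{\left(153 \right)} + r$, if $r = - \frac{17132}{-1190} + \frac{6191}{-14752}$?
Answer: $\frac{1465630307}{8777440} \approx 166.98$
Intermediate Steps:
$r = \frac{122681987}{8777440}$ ($r = \left(-17132\right) \left(- \frac{1}{1190}\right) + 6191 \left(- \frac{1}{14752}\right) = \frac{8566}{595} - \frac{6191}{14752} = \frac{122681987}{8777440} \approx 13.977$)
$O{\left(153 \right)} + r = 153 + \frac{122681987}{8777440} = \frac{1465630307}{8777440}$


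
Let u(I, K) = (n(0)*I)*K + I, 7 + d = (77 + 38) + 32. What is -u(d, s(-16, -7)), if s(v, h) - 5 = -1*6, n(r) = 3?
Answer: 280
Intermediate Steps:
s(v, h) = -1 (s(v, h) = 5 - 1*6 = 5 - 6 = -1)
d = 140 (d = -7 + ((77 + 38) + 32) = -7 + (115 + 32) = -7 + 147 = 140)
u(I, K) = I + 3*I*K (u(I, K) = (3*I)*K + I = 3*I*K + I = I + 3*I*K)
-u(d, s(-16, -7)) = -140*(1 + 3*(-1)) = -140*(1 - 3) = -140*(-2) = -1*(-280) = 280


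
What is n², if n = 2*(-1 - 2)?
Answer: 36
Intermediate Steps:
n = -6 (n = 2*(-3) = -6)
n² = (-6)² = 36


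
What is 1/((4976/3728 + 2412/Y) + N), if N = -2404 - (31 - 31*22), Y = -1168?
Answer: -68036/119316795 ≈ -0.00057021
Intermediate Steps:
N = -1753 (N = -2404 - (31 - 682) = -2404 - 1*(-651) = -2404 + 651 = -1753)
1/((4976/3728 + 2412/Y) + N) = 1/((4976/3728 + 2412/(-1168)) - 1753) = 1/((4976*(1/3728) + 2412*(-1/1168)) - 1753) = 1/((311/233 - 603/292) - 1753) = 1/(-49687/68036 - 1753) = 1/(-119316795/68036) = -68036/119316795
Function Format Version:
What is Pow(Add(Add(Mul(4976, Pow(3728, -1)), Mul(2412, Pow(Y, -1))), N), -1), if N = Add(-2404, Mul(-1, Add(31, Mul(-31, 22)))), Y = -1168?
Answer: Rational(-68036, 119316795) ≈ -0.00057021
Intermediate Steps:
N = -1753 (N = Add(-2404, Mul(-1, Add(31, -682))) = Add(-2404, Mul(-1, -651)) = Add(-2404, 651) = -1753)
Pow(Add(Add(Mul(4976, Pow(3728, -1)), Mul(2412, Pow(Y, -1))), N), -1) = Pow(Add(Add(Mul(4976, Pow(3728, -1)), Mul(2412, Pow(-1168, -1))), -1753), -1) = Pow(Add(Add(Mul(4976, Rational(1, 3728)), Mul(2412, Rational(-1, 1168))), -1753), -1) = Pow(Add(Add(Rational(311, 233), Rational(-603, 292)), -1753), -1) = Pow(Add(Rational(-49687, 68036), -1753), -1) = Pow(Rational(-119316795, 68036), -1) = Rational(-68036, 119316795)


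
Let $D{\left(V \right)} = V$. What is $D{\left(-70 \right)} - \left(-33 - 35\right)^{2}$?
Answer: $-4694$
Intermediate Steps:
$D{\left(-70 \right)} - \left(-33 - 35\right)^{2} = -70 - \left(-33 - 35\right)^{2} = -70 - \left(-68\right)^{2} = -70 - 4624 = -4694$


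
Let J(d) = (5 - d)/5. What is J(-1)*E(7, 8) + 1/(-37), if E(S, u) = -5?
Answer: -223/37 ≈ -6.0270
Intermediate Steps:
J(d) = 1 - d/5 (J(d) = (5 - d)*(⅕) = 1 - d/5)
J(-1)*E(7, 8) + 1/(-37) = (1 - ⅕*(-1))*(-5) + 1/(-37) = (1 + ⅕)*(-5) - 1/37 = (6/5)*(-5) - 1/37 = -6 - 1/37 = -223/37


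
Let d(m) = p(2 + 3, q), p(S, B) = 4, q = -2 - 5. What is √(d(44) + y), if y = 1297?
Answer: √1301 ≈ 36.069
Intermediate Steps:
q = -7
d(m) = 4
√(d(44) + y) = √(4 + 1297) = √1301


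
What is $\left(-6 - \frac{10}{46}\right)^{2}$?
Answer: $\frac{20449}{529} \approx 38.656$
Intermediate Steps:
$\left(-6 - \frac{10}{46}\right)^{2} = \left(-6 - \frac{5}{23}\right)^{2} = \left(- \frac{143}{23}\right)^{2} = \frac{20449}{529}$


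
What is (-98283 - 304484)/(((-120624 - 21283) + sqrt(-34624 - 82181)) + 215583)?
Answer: -29674261492/5428269781 + 402767*I*sqrt(116805)/5428269781 ≈ -5.4666 + 0.025358*I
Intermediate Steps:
(-98283 - 304484)/(((-120624 - 21283) + sqrt(-34624 - 82181)) + 215583) = -402767/((-141907 + sqrt(-116805)) + 215583) = -402767/((-141907 + I*sqrt(116805)) + 215583) = -402767/(73676 + I*sqrt(116805))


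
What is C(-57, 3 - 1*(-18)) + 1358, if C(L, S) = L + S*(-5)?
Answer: 1196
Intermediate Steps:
C(L, S) = L - 5*S
C(-57, 3 - 1*(-18)) + 1358 = (-57 - 5*(3 - 1*(-18))) + 1358 = (-57 - 5*(3 + 18)) + 1358 = (-57 - 5*21) + 1358 = (-57 - 105) + 1358 = -162 + 1358 = 1196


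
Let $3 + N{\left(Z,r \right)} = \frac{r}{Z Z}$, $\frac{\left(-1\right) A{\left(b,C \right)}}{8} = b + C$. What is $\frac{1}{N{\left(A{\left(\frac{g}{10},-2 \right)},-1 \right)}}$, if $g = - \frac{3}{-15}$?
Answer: $- \frac{156816}{471073} \approx -0.33289$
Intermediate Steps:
$g = \frac{1}{5}$ ($g = \left(-3\right) \left(- \frac{1}{15}\right) = \frac{1}{5} \approx 0.2$)
$A{\left(b,C \right)} = - 8 C - 8 b$ ($A{\left(b,C \right)} = - 8 \left(b + C\right) = - 8 \left(C + b\right) = - 8 C - 8 b$)
$N{\left(Z,r \right)} = -3 + \frac{r}{Z^{2}}$ ($N{\left(Z,r \right)} = -3 + \frac{r}{Z Z} = -3 + \frac{r}{Z^{2}}$)
$\frac{1}{N{\left(A{\left(\frac{g}{10},-2 \right)},-1 \right)}} = \frac{1}{-3 - \frac{1}{\left(\left(-8\right) \left(-2\right) - 8 \frac{1}{5 \cdot 10}\right)^{2}}} = \frac{1}{-3 - \frac{1}{\left(16 - 8 \cdot \frac{1}{5} \cdot \frac{1}{10}\right)^{2}}} = \frac{1}{-3 - \frac{1}{\left(16 - \frac{4}{25}\right)^{2}}} = \frac{1}{-3 - \frac{1}{\frac{156816}{625}}} = \frac{1}{-3 - \frac{625}{156816}} = \frac{1}{- \frac{471073}{156816}} = - \frac{156816}{471073}$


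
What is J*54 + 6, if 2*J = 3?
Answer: 87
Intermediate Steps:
J = 3/2 (J = (1/2)*3 = 3/2 ≈ 1.5000)
J*54 + 6 = (3/2)*54 + 6 = 81 + 6 = 87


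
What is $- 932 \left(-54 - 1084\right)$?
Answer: $1060616$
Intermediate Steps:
$- 932 \left(-54 - 1084\right) = \left(-932\right) \left(-1138\right) = 1060616$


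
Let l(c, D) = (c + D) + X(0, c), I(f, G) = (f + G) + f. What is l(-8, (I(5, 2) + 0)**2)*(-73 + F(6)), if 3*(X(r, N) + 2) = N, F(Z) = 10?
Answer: -8274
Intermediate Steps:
I(f, G) = G + 2*f (I(f, G) = (G + f) + f = G + 2*f)
X(r, N) = -2 + N/3
l(c, D) = -2 + D + 4*c/3 (l(c, D) = (c + D) + (-2 + c/3) = (D + c) + (-2 + c/3) = -2 + D + 4*c/3)
l(-8, (I(5, 2) + 0)**2)*(-73 + F(6)) = (-2 + ((2 + 2*5) + 0)**2 + (4/3)*(-8))*(-73 + 10) = (-2 + ((2 + 10) + 0)**2 - 32/3)*(-63) = (-2 + (12 + 0)**2 - 32/3)*(-63) = (-2 + 12**2 - 32/3)*(-63) = (-2 + 144 - 32/3)*(-63) = (394/3)*(-63) = -8274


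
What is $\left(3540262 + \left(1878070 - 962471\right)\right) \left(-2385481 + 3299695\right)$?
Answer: $4073610508254$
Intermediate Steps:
$\left(3540262 + \left(1878070 - 962471\right)\right) \left(-2385481 + 3299695\right) = \left(3540262 + 915599\right) 914214 = 4455861 \cdot 914214 = 4073610508254$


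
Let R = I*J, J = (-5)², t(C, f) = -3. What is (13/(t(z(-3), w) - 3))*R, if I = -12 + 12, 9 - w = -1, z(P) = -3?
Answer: 0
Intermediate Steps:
w = 10 (w = 9 - 1*(-1) = 9 + 1 = 10)
J = 25
I = 0
R = 0 (R = 0*25 = 0)
(13/(t(z(-3), w) - 3))*R = (13/(-3 - 3))*0 = (13/(-6))*0 = (13*(-⅙))*0 = -13/6*0 = 0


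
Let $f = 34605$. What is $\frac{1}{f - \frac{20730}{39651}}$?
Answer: $\frac{13217}{457367375} \approx 2.8898 \cdot 10^{-5}$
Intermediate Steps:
$\frac{1}{f - \frac{20730}{39651}} = \frac{1}{34605 - \frac{20730}{39651}} = \frac{1}{34605 - \frac{6910}{13217}} = \frac{1}{\frac{457367375}{13217}} = \frac{13217}{457367375}$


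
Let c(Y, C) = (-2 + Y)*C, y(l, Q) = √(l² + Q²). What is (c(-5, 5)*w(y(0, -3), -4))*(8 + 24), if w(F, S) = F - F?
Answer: 0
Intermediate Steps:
y(l, Q) = √(Q² + l²)
w(F, S) = 0
c(Y, C) = C*(-2 + Y)
(c(-5, 5)*w(y(0, -3), -4))*(8 + 24) = ((5*(-2 - 5))*0)*(8 + 24) = ((5*(-7))*0)*32 = -35*0*32 = 0*32 = 0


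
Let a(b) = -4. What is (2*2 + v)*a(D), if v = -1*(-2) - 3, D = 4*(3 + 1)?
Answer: -12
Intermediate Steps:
D = 16 (D = 4*4 = 16)
v = -1 (v = 2 - 3 = -1)
(2*2 + v)*a(D) = (2*2 - 1)*(-4) = (4 - 1)*(-4) = 3*(-4) = -12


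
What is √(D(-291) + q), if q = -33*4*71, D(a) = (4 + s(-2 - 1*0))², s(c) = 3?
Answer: I*√9323 ≈ 96.556*I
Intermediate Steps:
D(a) = 49 (D(a) = (4 + 3)² = 7² = 49)
q = -9372 (q = -132*71 = -9372)
√(D(-291) + q) = √(49 - 9372) = √(-9323) = I*√9323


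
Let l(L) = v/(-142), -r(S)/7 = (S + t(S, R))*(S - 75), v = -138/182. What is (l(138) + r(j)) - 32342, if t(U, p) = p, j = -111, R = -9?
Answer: -2436856535/12922 ≈ -1.8858e+5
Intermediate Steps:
v = -69/91 (v = -138*1/182 = -69/91 ≈ -0.75824)
r(S) = -7*(-75 + S)*(-9 + S) (r(S) = -7*(S - 9)*(S - 75) = -7*(-9 + S)*(-75 + S) = -7*(-75 + S)*(-9 + S))
l(L) = 69/12922 (l(L) = -69/91/(-142) = -69/91*(-1/142) = 69/12922)
(l(138) + r(j)) - 32342 = (69/12922 + (-4725 - 7*(-111)² + 588*(-111))) - 32342 = (69/12922 + (-4725 - 7*12321 - 65268)) - 32342 = (69/12922 + (-4725 - 86247 - 65268)) - 32342 = (69/12922 - 156240) - 32342 = -2018933211/12922 - 32342 = -2436856535/12922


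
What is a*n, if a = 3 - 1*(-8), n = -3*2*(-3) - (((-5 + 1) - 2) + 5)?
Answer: 209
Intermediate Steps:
n = 19 (n = -6*(-3) - ((-4 - 2) + 5) = 18 - (-6 + 5) = 18 - 1*(-1) = 18 + 1 = 19)
a = 11 (a = 3 + 8 = 11)
a*n = 11*19 = 209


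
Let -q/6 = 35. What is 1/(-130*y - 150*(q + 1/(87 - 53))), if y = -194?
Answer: 17/964165 ≈ 1.7632e-5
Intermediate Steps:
q = -210 (q = -6*35 = -210)
1/(-130*y - 150*(q + 1/(87 - 53))) = 1/(-130*(-194) - 150*(-210 + 1/(87 - 53))) = 1/(25220 - 150*(-210 + 1/34)) = 1/(25220 - 150*(-7139/34)) = 1/(25220 + 535425/17) = 1/(964165/17) = 17/964165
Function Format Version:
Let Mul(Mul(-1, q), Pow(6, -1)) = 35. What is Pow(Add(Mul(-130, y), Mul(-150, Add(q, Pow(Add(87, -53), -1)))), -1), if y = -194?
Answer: Rational(17, 964165) ≈ 1.7632e-5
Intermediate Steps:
q = -210 (q = Mul(-6, 35) = -210)
Pow(Add(Mul(-130, y), Mul(-150, Add(q, Pow(Add(87, -53), -1)))), -1) = Pow(Add(Mul(-130, -194), Mul(-150, Add(-210, Pow(Add(87, -53), -1)))), -1) = Pow(Add(25220, Mul(-150, Add(-210, Pow(34, -1)))), -1) = Pow(Add(25220, Mul(-150, Add(-210, Rational(1, 34)))), -1) = Pow(Add(25220, Mul(-150, Rational(-7139, 34))), -1) = Pow(Add(25220, Rational(535425, 17)), -1) = Pow(Rational(964165, 17), -1) = Rational(17, 964165)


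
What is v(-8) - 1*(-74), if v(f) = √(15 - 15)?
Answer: 74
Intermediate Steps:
v(f) = 0 (v(f) = √0 = 0)
v(-8) - 1*(-74) = 0 - 1*(-74) = 0 + 74 = 74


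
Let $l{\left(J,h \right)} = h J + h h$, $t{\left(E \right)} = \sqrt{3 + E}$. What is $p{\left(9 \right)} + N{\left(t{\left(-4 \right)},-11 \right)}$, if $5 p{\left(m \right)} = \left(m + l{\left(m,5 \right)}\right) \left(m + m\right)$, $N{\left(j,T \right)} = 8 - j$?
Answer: $\frac{1462}{5} - i \approx 292.4 - 1.0 i$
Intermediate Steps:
$l{\left(J,h \right)} = h^{2} + J h$ ($l{\left(J,h \right)} = J h + h^{2} = h^{2} + J h$)
$p{\left(m \right)} = \frac{2 m \left(25 + 6 m\right)}{5}$ ($p{\left(m \right)} = \frac{\left(m + 5 \left(m + 5\right)\right) \left(m + m\right)}{5} = \frac{\left(m + 5 \left(5 + m\right)\right) 2 m}{5} = \frac{\left(m + \left(25 + 5 m\right)\right) 2 m}{5} = \frac{\left(25 + 6 m\right) 2 m}{5} = \frac{2 m \left(25 + 6 m\right)}{5}$)
$p{\left(9 \right)} + N{\left(t{\left(-4 \right)},-11 \right)} = \frac{2}{5} \cdot 9 \left(25 + 6 \cdot 9\right) + \left(8 - \sqrt{3 - 4}\right) = \frac{2}{5} \cdot 9 \left(25 + 54\right) + \left(8 - \sqrt{-1}\right) = \frac{2}{5} \cdot 9 \cdot 79 + \left(8 - i\right) = \frac{1422}{5} + \left(8 - i\right) = \frac{1462}{5} - i$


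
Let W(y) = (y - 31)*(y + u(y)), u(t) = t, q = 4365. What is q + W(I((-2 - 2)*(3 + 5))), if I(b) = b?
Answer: 8397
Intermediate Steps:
W(y) = 2*y*(-31 + y) (W(y) = (y - 31)*(y + y) = (-31 + y)*(2*y) = 2*y*(-31 + y))
q + W(I((-2 - 2)*(3 + 5))) = 4365 + 2*((-2 - 2)*(3 + 5))*(-31 + (-2 - 2)*(3 + 5)) = 4365 + 2*(-4*8)*(-31 - 4*8) = 4365 + 2*(-32)*(-31 - 32) = 4365 + 2*(-32)*(-63) = 4365 + 4032 = 8397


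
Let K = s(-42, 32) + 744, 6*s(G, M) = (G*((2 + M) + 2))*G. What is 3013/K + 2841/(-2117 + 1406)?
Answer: -1112615/298304 ≈ -3.7298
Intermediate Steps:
s(G, M) = G**2*(4 + M)/6 (s(G, M) = ((G*((2 + M) + 2))*G)/6 = ((G*(4 + M))*G)/6 = (G**2*(4 + M))/6 = G**2*(4 + M)/6)
K = 11328 (K = (1/6)*(-42)**2*(4 + 32) + 744 = (1/6)*1764*36 + 744 = 10584 + 744 = 11328)
3013/K + 2841/(-2117 + 1406) = 3013/11328 + 2841/(-2117 + 1406) = 3013*(1/11328) + 2841/(-711) = 3013/11328 + 2841*(-1/711) = 3013/11328 - 947/237 = -1112615/298304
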